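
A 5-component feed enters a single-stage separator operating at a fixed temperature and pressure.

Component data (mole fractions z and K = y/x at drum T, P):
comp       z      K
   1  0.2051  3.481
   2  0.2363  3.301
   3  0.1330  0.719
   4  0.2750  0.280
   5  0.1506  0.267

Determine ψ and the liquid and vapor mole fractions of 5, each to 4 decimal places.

Iterate (Newton) starting at ψ = 0.51:
  ψ = 0.5100: g = -0.05802, g' = -1.0875 → ψ = 0.4566
Converged at ψ = 0.4566.
Compositions from xᵢ = zᵢ/(1+ψ(Kᵢ−1)), yᵢ = Kᵢxᵢ:
  1: x = 0.0962, y = 0.3348
  2: x = 0.1152, y = 0.3804
  3: x = 0.1526, y = 0.1097
  4: x = 0.4097, y = 0.1147
  5: x = 0.2264, y = 0.0604

ψ = 0.4566, x_5 = 0.2264, y_5 = 0.0604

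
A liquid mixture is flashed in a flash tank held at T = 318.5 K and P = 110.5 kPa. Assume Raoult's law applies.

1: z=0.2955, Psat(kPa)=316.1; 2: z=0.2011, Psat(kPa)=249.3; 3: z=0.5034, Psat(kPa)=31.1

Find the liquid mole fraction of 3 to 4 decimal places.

x_3 = 0.6894

Raoult's law: Kᵢ = Pᵢˢᵃᵗ/P = Pᵢˢᵃᵗ/110.5.
  K_1 = 316.1/110.5 = 2.860633, K_2 = 249.3/110.5 = 2.256109, K_3 = 31.1/110.5 = 0.281448
Material balance + equilibrium reduce to Σ zᵢ(Kᵢ−1)/(1+ψ(Kᵢ−1)) = 0.
Check two-phase: ΣzᵢKᵢ = 1.4407 > 1 and Σzᵢ/Kᵢ = 1.9810 > 1, so g(0) = 0.4407 > 0 and g(1) = -0.9810 < 0.
Newton–Raphson from ψ = 0.46:
  ψ = 0.4600: g = -0.08396, g' = -1.0044 → ψ = 0.3764
  ψ = 0.3764: g = -0.00096, g' = -0.9885 → ψ = 0.3754
Converged at ψ = 0.3754.
Compositions from xᵢ = zᵢ/(1+ψ(Kᵢ−1)), yᵢ = Kᵢxᵢ:
  1: x = 0.1740, y = 0.4977
  2: x = 0.1367, y = 0.3083
  3: x = 0.6894, y = 0.1940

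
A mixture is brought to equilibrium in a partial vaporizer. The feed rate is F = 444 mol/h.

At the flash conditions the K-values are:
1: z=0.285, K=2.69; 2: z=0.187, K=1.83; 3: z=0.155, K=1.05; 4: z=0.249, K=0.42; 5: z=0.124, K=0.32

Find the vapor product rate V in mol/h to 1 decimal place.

V = 256.6 mol/h

Material balance + equilibrium reduce to Σ zᵢ(Kᵢ−1)/(1+ψ(Kᵢ−1)) = 0.
Check two-phase: ΣzᵢKᵢ = 1.416 > 1 and Σzᵢ/Kᵢ = 1.336 > 1, so g(0) = 0.416 > 0 and g(1) = -0.336 < 0.
Newton–Raphson from ψ = 0.47:
  ψ = 0.470: g = 0.0652, g' = -0.602 → ψ = 0.578
Converged at ψ = 0.578.
Then V = ψ·F = 0.5778·444 = 256.6 mol/h and L = F − V = 187.4 mol/h.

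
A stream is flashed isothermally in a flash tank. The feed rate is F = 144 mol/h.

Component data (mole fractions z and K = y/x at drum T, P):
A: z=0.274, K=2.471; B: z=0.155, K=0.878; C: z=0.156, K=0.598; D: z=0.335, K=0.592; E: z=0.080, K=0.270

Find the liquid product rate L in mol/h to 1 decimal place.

Let β = V/F and solve Σ zᵢ(Kᵢ−1)/(1+β(Kᵢ−1)) = 0.
g(0) = ΣzᵢKᵢ − 1 = 0.126 and g(1) = 1 − Σzᵢ/Kᵢ = -0.410, so a root lies in (0, 1).
Iterate (Newton) starting at β = 0.5:
  β = 0.500: g = -0.1301, g' = -0.433 → β = 0.199
  β = 0.199: g = 0.0069, g' = -0.511 → β = 0.213
Converged at β = 0.213.
Then V = β·F = 0.2131·144 = 30.7 mol/h and L = F − V = 113.3 mol/h.

L = 113.3 mol/h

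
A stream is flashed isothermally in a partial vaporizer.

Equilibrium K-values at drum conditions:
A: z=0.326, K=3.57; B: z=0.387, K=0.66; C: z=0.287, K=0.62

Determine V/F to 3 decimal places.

Rachford–Rice: g(V/F) = Σ zᵢ(Kᵢ−1)/(1+V/F(Kᵢ−1)) = 0.
Feasibility: ΣzᵢKᵢ = 1.597, Σzᵢ/Kᵢ = 1.141 — both > 1, two phases present.
Newton iteration, V/F⁰ = 0.5:
  V/F = 0.500: g = 0.0735, g' = -0.540 → V/F = 0.636
  V/F = 0.636: g = 0.0063, g' = -0.455 → V/F = 0.650
Converged at V/F = 0.650.

V/F = 0.650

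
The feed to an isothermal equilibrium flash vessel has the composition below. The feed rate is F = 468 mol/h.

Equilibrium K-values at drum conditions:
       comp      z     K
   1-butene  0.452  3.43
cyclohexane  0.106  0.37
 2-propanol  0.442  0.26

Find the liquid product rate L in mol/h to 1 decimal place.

L = 279.6 mol/h

Material balance + equilibrium reduce to Σ zᵢ(Kᵢ−1)/(1+ψ(Kᵢ−1)) = 0.
Feasibility: ΣzᵢKᵢ = 1.705, Σzᵢ/Kᵢ = 2.118 — both > 1, two phases present.
Newton–Raphson from ψ = 0.69:
  ψ = 0.690: g = -0.3761, g' = -1.515 → ψ = 0.442
  ψ = 0.442: g = -0.0487, g' = -1.236 → ψ = 0.402
Converged at ψ = 0.402.
Then V = ψ·F = 0.4025·468 = 188.4 mol/h and L = F − V = 279.6 mol/h.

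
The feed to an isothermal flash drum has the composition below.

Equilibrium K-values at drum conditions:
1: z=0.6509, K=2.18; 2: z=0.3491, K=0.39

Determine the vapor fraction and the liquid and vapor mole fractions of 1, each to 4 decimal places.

ψ = 0.7712, x_1 = 0.3408, y_1 = 0.7429

Newton iteration, ψ⁰ = 0.59:
  ψ = 0.5900: g = 0.12013, g' = -0.6320 → ψ = 0.7801
  ψ = 0.7801: g = -0.00634, g' = -0.7185 → ψ = 0.7712
Converged at ψ = 0.7712.
Compositions from xᵢ = zᵢ/(1+ψ(Kᵢ−1)), yᵢ = Kᵢxᵢ:
  1: x = 0.3408, y = 0.7429
  2: x = 0.6592, y = 0.2571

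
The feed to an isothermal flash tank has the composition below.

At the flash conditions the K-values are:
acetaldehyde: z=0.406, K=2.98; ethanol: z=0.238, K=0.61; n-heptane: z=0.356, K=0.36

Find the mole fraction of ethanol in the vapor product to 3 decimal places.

Material balance + equilibrium reduce to Σ zᵢ(Kᵢ−1)/(1+V/F(Kᵢ−1)) = 0.
g(0) = ΣzᵢKᵢ − 1 = 0.483 and g(1) = 1 − Σzᵢ/Kᵢ = -0.515, so a root lies in (0, 1).
Newton–Raphson from V/F = 0.5:
  V/F = 0.500: g = -0.0464, g' = -0.773 → V/F = 0.440
  V/F = 0.440: g = 0.0004, g' = -0.790 → V/F = 0.441
Converged at V/F = 0.441.
Compositions from xᵢ = zᵢ/(1+V/F(Kᵢ−1)), yᵢ = Kᵢxᵢ:
  acetaldehyde: x = 0.217, y = 0.646
  ethanol: x = 0.287, y = 0.175
  n-heptane: x = 0.496, y = 0.178

y_ethanol = 0.175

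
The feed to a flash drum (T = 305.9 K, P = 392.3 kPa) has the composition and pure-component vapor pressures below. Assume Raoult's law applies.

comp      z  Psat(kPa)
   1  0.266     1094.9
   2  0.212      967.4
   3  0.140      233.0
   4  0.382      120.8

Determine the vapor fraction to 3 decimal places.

Raoult's law: Kᵢ = Pᵢˢᵃᵗ/P = Pᵢˢᵃᵗ/392.3.
  K_1 = 1094.9/392.3 = 2.79098, K_2 = 967.4/392.3 = 2.46597, K_3 = 233.0/392.3 = 0.59393, K_4 = 120.8/392.3 = 0.30793
Let ψ = V/F and solve Σ zᵢ(Kᵢ−1)/(1+ψ(Kᵢ−1)) = 0.
Check two-phase: ΣzᵢKᵢ = 1.466 > 1 and Σzᵢ/Kᵢ = 1.658 > 1, so g(0) = 0.466 > 0 and g(1) = -0.658 < 0.
Newton iteration, ψ⁰ = 0.5:
  ψ = 0.500: g = -0.0449, g' = -0.853 → ψ = 0.447
Converged at ψ = 0.447.

ψ = 0.447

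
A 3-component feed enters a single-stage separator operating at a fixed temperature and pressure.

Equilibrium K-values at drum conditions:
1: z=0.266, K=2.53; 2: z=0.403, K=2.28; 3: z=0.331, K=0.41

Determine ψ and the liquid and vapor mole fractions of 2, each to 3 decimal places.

Material balance + equilibrium reduce to Σ zᵢ(Kᵢ−1)/(1+ψ(Kᵢ−1)) = 0.
Check two-phase: ΣzᵢKᵢ = 1.728 > 1 and Σzᵢ/Kᵢ = 1.089 > 1, so g(0) = 0.728 > 0 and g(1) = -0.089 < 0.
Iterate (Newton) starting at ψ = 0.5:
  ψ = 0.500: g = 0.2681, g' = -0.677 → ψ = 0.896
  ψ = 0.896: g = -0.0023, g' = -0.773 → ψ = 0.893
Converged at ψ = 0.893.
Compositions from xᵢ = zᵢ/(1+ψ(Kᵢ−1)), yᵢ = Kᵢxᵢ:
  1: x = 0.112, y = 0.284
  2: x = 0.188, y = 0.429
  3: x = 0.700, y = 0.287

ψ = 0.893, x_2 = 0.188, y_2 = 0.429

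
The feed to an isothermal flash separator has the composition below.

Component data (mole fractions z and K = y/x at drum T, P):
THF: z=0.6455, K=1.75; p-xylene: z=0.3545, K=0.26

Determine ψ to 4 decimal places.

Let ψ = V/F and solve Σ zᵢ(Kᵢ−1)/(1+ψ(Kᵢ−1)) = 0.
Feasibility: ΣzᵢKᵢ = 1.2218, Σzᵢ/Kᵢ = 1.7323 — both > 1, two phases present.
Binary case is linear: z₁(K₁−1)(1+ψ(K₂−1)) + z₂(K₂−1)(1+ψ(K₁−1)) = 0
⇒ ψ = [z₁(K₁−1)+z₂(K₂−1)] / [−(K₁−1)(K₂−1)] = 0.22179/0.55500 = 0.3996

ψ = 0.3996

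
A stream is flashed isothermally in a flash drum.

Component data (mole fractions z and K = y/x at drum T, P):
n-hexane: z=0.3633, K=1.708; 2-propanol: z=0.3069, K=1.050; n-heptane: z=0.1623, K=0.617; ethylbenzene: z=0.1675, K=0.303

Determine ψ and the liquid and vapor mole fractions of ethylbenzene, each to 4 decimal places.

Let ψ = V/F and solve Σ zᵢ(Kᵢ−1)/(1+ψ(Kᵢ−1)) = 0.
Check two-phase: ΣzᵢKᵢ = 1.0937 > 1 and Σzᵢ/Kᵢ = 1.3208 > 1, so g(0) = 0.0937 > 0 and g(1) = -0.3208 < 0.
Newton iteration, ψ⁰ = 0.42:
  ψ = 0.4200: g = -0.02586, g' = -0.3054 → ψ = 0.3353
  ψ = 0.3353: g = -0.00072, g' = -0.2896 → ψ = 0.3328
Converged at ψ = 0.3328.
Compositions from xᵢ = zᵢ/(1+ψ(Kᵢ−1)), yᵢ = Kᵢxᵢ:
  n-hexane: x = 0.2940, y = 0.5022
  2-propanol: x = 0.3019, y = 0.3170
  n-heptane: x = 0.1860, y = 0.1148
  ethylbenzene: x = 0.2181, y = 0.0661

ψ = 0.3328, x_ethylbenzene = 0.2181, y_ethylbenzene = 0.0661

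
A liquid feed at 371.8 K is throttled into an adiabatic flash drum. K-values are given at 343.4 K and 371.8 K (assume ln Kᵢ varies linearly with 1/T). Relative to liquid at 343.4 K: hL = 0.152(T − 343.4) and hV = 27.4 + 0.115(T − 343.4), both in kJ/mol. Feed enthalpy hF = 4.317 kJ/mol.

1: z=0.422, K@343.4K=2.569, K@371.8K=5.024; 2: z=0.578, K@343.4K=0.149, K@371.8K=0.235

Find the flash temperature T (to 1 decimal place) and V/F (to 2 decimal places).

T = 344.8 K, V/F = 0.15

Adiabatic flash: solve Rachford–Rice at each trial T, then check hF = ψ·hV(T) + (1−ψ)·hL(T).
  T = 343.4 K: K = (2.569, 0.149), RR gives ψ = 0.127, H_out = 3.493 kJ/mol
  T = 371.8 K: K = (5.024, 0.235), RR gives ψ = 0.408, H_out = 15.067 kJ/mol
  T = 357.6 K: K = (3.641, 0.189), RR gives ψ = 0.301, H_out = 10.257 kJ/mol
  T = 350.5 K: K = (3.069, 0.168), RR gives ψ = 0.228, H_out = 7.265 kJ/mol
  T = 346.9 K: K = (2.807, 0.158), RR gives ψ = 0.181, H_out = 5.481 kJ/mol
  T = 345.1 K: K = (2.683, 0.153), RR gives ψ = 0.155, H_out = 4.495 kJ/mol
Linear interpolation between T = 343.4 (H_out = 3.493) and T = 345.1 (H_out = 4.495) on hF = 4.317 gives T ≈ 344.8 K, at which ψ = 0.15.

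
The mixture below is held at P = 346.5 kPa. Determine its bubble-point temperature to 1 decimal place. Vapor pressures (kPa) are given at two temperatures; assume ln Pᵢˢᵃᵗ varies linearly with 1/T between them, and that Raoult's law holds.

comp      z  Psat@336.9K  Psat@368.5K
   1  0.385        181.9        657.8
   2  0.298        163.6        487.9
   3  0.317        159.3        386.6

Bubble-point temperature: ΣzᵢPᵢˢᵃᵗ(T) = P. Interpolate ln Pᵢˢᵃᵗ = aᵢ + bᵢ/T.
  T = 336.9 K: ΣzᵢPᵢˢᵃᵗ = 169.28 kPa
  T = 368.5 K: ΣzᵢPᵢˢᵃᵗ = 521.20 kPa
  T = 352.7 K: ΣzᵢPᵢˢᵃᵗ = 303.59 kPa
  T = 360.6 K: ΣzᵢPᵢˢᵃᵗ = 399.84 kPa
  T = 356.6 K: ΣzᵢPᵢˢᵃᵗ = 348.26 kPa
  T = 354.6 K: ΣzᵢPᵢˢᵃᵗ = 324.69 kPa
Interpolating between 354.6 K and 356.6 K gives T ≈ 356.5 K.

T = 356.5 K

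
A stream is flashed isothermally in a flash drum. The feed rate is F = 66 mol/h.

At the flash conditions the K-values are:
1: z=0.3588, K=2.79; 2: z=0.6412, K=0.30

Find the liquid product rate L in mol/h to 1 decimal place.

L = 55.8 mol/h

Let ψ = V/F and solve Σ zᵢ(Kᵢ−1)/(1+ψ(Kᵢ−1)) = 0.
g(0) = ΣzᵢKᵢ − 1 = 0.1934 and g(1) = 1 − Σzᵢ/Kᵢ = -1.2659, so a root lies in (0, 1).
Binary case is linear: z₁(K₁−1)(1+ψ(K₂−1)) + z₂(K₂−1)(1+ψ(K₁−1)) = 0
⇒ ψ = [z₁(K₁−1)+z₂(K₂−1)] / [−(K₁−1)(K₂−1)] = 0.19341/1.25300 = 0.1544
Then V = ψ·F = 0.1544·66 = 10.2 mol/h and L = F − V = 55.8 mol/h.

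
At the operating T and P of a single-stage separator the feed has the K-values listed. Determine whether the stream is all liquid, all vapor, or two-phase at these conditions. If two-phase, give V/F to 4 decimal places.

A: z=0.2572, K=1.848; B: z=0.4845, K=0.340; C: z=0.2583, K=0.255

ΣzᵢKᵢ = 0.7059; Σzᵢ/Kᵢ = 2.5771.
Since ΣzᵢKᵢ < 1 the mixture is below its bubble point — single liquid phase.

all liquid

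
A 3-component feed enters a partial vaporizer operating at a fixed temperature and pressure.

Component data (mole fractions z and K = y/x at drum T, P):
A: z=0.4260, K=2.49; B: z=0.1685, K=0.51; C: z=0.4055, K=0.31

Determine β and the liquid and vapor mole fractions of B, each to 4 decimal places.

β = 0.2866, x_B = 0.1960, y_B = 0.1000

Newton iteration, β⁰ = 0.5:
  β = 0.5000: g = -0.17278, g' = -0.8316 → β = 0.2922
  β = 0.2922: g = -0.00462, g' = -0.8170 → β = 0.2866
Converged at β = 0.2866.
Compositions from xᵢ = zᵢ/(1+β(Kᵢ−1)), yᵢ = Kᵢxᵢ:
  A: x = 0.2985, y = 0.7433
  B: x = 0.1960, y = 0.1000
  C: x = 0.5054, y = 0.1567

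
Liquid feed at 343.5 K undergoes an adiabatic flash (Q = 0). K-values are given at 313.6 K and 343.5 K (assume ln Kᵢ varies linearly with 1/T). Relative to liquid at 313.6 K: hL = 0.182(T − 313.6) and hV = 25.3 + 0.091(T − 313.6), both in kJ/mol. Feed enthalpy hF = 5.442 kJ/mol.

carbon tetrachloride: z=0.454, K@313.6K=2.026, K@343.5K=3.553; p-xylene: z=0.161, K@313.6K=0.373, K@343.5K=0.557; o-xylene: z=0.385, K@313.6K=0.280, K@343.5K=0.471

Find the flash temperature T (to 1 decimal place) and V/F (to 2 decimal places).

T = 316.5 K, V/F = 0.20

Adiabatic flash: solve Rachford–Rice at each trial T, then check hF = ψ·hV(T) + (1−ψ)·hL(T).
  T = 313.6 K: K = (2.026, 0.373, 0.280), RR gives ψ = 0.123, H_out = 3.115 kJ/mol
  T = 343.5 K: K = (3.553, 0.557, 0.471), RR gives ψ = 0.685, H_out = 20.904 kJ/mol
  T = 328.6 K: K = (2.720, 0.460, 0.368), RR gives ψ = 0.432, H_out = 13.065 kJ/mol
  T = 321.1 K: K = (2.356, 0.415, 0.322), RR gives ψ = 0.294, H_out = 8.613 kJ/mol
  T = 317.4 K: K = (2.189, 0.394, 0.301), RR gives ψ = 0.216, H_out = 6.085 kJ/mol
  T = 315.5 K: K = (2.106, 0.383, 0.290), RR gives ψ = 0.172, H_out = 4.657 kJ/mol
Linear interpolation between T = 315.5 (H_out = 4.657) and T = 317.4 (H_out = 6.085) on hF = 5.442 gives T ≈ 316.5 K, at which ψ = 0.20.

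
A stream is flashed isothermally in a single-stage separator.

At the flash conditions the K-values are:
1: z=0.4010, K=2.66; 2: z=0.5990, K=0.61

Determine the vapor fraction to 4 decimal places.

Let ψ = V/F and solve Σ zᵢ(Kᵢ−1)/(1+ψ(Kᵢ−1)) = 0.
Feasibility: ΣzᵢKᵢ = 1.4321, Σzᵢ/Kᵢ = 1.1327 — both > 1, two phases present.
Binary case is linear: z₁(K₁−1)(1+ψ(K₂−1)) + z₂(K₂−1)(1+ψ(K₁−1)) = 0
⇒ ψ = [z₁(K₁−1)+z₂(K₂−1)] / [−(K₁−1)(K₂−1)] = 0.43205/0.64740 = 0.6674

ψ = 0.6674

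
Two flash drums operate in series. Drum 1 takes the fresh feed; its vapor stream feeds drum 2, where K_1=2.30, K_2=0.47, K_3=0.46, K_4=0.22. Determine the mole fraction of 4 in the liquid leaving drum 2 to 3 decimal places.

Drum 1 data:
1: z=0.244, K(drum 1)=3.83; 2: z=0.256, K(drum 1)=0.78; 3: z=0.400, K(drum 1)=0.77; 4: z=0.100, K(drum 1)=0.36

x_4 (drum 2) = 0.064

Drum 1:
Material balance + equilibrium reduce to Σ zᵢ(Kᵢ−1)/(1+ψ₁(Kᵢ−1)) = 0.
Feasibility: ΣzᵢKᵢ = 1.478, Σzᵢ/Kᵢ = 1.189 — both > 1, two phases present.
Newton–Raphson from ψ₁ = 0.37:
  ψ₁ = 0.370: g = 0.0916, g' = -0.577 → ψ₁ = 0.529
  ψ₁ = 0.529: g = 0.0114, g' = -0.450 → ψ₁ = 0.554
Converged at ψ₁ = 0.554.
Drum-1 compositions:
  1: x = 0.095, y = 0.364
  2: x = 0.292, y = 0.227
  3: x = 0.458, y = 0.353
  4: x = 0.155, y = 0.056
Drum-2 feed = drum-1 vapor: z₂ = (0.3638, 0.2274, 0.3530, 0.0558).
Drum 2:
Material balance + equilibrium reduce to Σ zᵢ(Kᵢ−1)/(1+ψ₂(Kᵢ−1)) = 0.
Feasibility: ΣzᵢKᵢ = 1.118, Σzᵢ/Kᵢ = 1.663 — both > 1, two phases present.
Newton iteration, ψ₂⁰ = 0.55:
  ψ₂ = 0.550: g = -0.2418, g' = -0.649 → ψ₂ = 0.177
  ψ₂ = 0.177: g = -0.0100, g' = -0.655 → ψ₂ = 0.162
Converged at ψ₂ = 0.162.
  1: x = 0.300, y = 0.691
  2: x = 0.249, y = 0.117
  3: x = 0.387, y = 0.178
  4: x = 0.064, y = 0.014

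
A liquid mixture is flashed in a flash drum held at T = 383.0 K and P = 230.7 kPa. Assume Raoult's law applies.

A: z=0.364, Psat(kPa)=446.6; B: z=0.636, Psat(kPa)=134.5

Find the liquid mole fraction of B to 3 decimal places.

Raoult's law: Kᵢ = Pᵢˢᵃᵗ/P = Pᵢˢᵃᵗ/230.7.
  K_A = 446.6/230.7 = 1.93585, K_B = 134.5/230.7 = 0.58301
Material balance + equilibrium reduce to Σ zᵢ(Kᵢ−1)/(1+ψ(Kᵢ−1)) = 0.
g(0) = ΣzᵢKᵢ − 1 = 0.075 and g(1) = 1 − Σzᵢ/Kᵢ = -0.279, so a root lies in (0, 1).
Binary case is linear: z₁(K₁−1)(1+ψ(K₂−1)) + z₂(K₂−1)(1+ψ(K₁−1)) = 0
⇒ ψ = [z₁(K₁−1)+z₂(K₂−1)] / [−(K₁−1)(K₂−1)] = 0.0754/0.3902 = 0.193
Compositions from xᵢ = zᵢ/(1+ψ(Kᵢ−1)), yᵢ = Kᵢxᵢ:
  A: x = 0.308, y = 0.597
  B: x = 0.692, y = 0.403

x_B = 0.692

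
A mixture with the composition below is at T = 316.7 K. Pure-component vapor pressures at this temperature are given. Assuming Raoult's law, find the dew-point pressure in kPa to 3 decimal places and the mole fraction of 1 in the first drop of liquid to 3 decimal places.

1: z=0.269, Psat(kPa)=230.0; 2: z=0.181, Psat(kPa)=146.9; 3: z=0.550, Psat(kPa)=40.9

At the dew point ψ → 1, so Σzᵢ/Kᵢ = 1 with Kᵢ = Pᵢˢᵃᵗ/P ⇒ 1/P = Σzᵢ/Pᵢˢᵃᵗ.
1/P = 0.269/230.0 + 0.181/146.9 + 0.550/40.9 = 0.015849 ⇒ P = 63.095 kPa
xᵢ = zᵢP/Pᵢˢᵃᵗ ⇒ x_1 = 0.269·63.095/230.0 = 0.074

Pdew = 63.095 kPa, x_1 = 0.074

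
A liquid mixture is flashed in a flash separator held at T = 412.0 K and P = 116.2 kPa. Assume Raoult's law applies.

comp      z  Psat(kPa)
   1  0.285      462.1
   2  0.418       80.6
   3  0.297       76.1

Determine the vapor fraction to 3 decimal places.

ψ = 0.643

Raoult's law: Kᵢ = Pᵢˢᵃᵗ/P = Pᵢˢᵃᵗ/116.2.
  K_1 = 462.1/116.2 = 3.97676, K_2 = 80.6/116.2 = 0.69363, K_3 = 76.1/116.2 = 0.65491
Newton–Raphson from ψ = 0.41:
  ψ = 0.410: g = 0.1162, g' = -0.612 → ψ = 0.600
  ψ = 0.600: g = 0.0183, g' = -0.440 → ψ = 0.642
  ψ = 0.642: g = 0.0005, g' = -0.417 → ψ = 0.643
Converged at ψ = 0.643.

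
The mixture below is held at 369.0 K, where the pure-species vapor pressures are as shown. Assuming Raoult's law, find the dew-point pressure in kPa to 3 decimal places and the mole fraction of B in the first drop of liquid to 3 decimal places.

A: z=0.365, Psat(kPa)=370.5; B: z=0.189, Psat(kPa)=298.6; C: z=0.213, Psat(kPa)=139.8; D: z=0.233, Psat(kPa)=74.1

At the dew point ψ → 1, so Σzᵢ/Kᵢ = 1 with Kᵢ = Pᵢˢᵃᵗ/P ⇒ 1/P = Σzᵢ/Pᵢˢᵃᵗ.
1/P = 0.365/370.5 + 0.189/298.6 + 0.213/139.8 + 0.233/74.1 = 0.006286 ⇒ P = 159.081 kPa
xᵢ = zᵢP/Pᵢˢᵃᵗ ⇒ x_B = 0.189·159.081/298.6 = 0.101

Pdew = 159.081 kPa, x_B = 0.101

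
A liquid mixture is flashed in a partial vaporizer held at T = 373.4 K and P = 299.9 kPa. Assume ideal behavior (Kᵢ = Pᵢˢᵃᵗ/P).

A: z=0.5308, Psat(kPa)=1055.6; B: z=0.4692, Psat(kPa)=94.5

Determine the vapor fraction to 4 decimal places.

ψ = 0.5888

Raoult's law: Kᵢ = Pᵢˢᵃᵗ/P = Pᵢˢᵃᵗ/299.9.
  K_A = 1055.6/299.9 = 3.519840, K_B = 94.5/299.9 = 0.315105
Binary case is linear: z₁(K₁−1)(1+ψ(K₂−1)) + z₂(K₂−1)(1+ψ(K₁−1)) = 0
⇒ ψ = [z₁(K₁−1)+z₂(K₂−1)] / [−(K₁−1)(K₂−1)] = 1.01618/1.72583 = 0.5888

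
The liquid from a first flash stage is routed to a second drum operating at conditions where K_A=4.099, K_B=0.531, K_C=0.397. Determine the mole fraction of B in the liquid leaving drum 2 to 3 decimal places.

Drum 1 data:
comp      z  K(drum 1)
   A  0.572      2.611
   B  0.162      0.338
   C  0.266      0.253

x_B (drum 2) = 0.296

Drum 1:
Let ψ₁ = V/F and solve Σ zᵢ(Kᵢ−1)/(1+ψ₁(Kᵢ−1)) = 0.
Check two-phase: ΣzᵢKᵢ = 1.616 > 1 and Σzᵢ/Kᵢ = 1.750 > 1, so g(0) = 0.616 > 0 and g(1) = -0.750 < 0.
Iterate (Newton) starting at ψ₁ = 0.5:
  ψ₁ = 0.500: g = 0.0329, g' = -0.992 → ψ₁ = 0.533
Converged at ψ₁ = 0.533.
Drum-1 compositions:
  A: x = 0.308, y = 0.804
  B: x = 0.250, y = 0.085
  C: x = 0.442, y = 0.112
Drum-2 feed = drum-1 liquid: z₂ = (0.3078, 0.2503, 0.4419).
Drum 2:
Material balance + equilibrium reduce to Σ zᵢ(Kᵢ−1)/(1+ψ₂(Kᵢ−1)) = 0.
g(0) = ΣzᵢKᵢ − 1 = 0.570 and g(1) = 1 − Σzᵢ/Kᵢ = -0.660, so a root lies in (0, 1).
Iterate (Newton) starting at ψ₂ = 0.5:
  ψ₂ = 0.500: g = -0.1608, g' = -0.878 → ψ₂ = 0.317
  ψ₂ = 0.317: g = 0.0139, g' = -1.074 → ψ₂ = 0.330
Converged at ψ₂ = 0.330.
  A: x = 0.152, y = 0.624
  B: x = 0.296, y = 0.157
  C: x = 0.552, y = 0.219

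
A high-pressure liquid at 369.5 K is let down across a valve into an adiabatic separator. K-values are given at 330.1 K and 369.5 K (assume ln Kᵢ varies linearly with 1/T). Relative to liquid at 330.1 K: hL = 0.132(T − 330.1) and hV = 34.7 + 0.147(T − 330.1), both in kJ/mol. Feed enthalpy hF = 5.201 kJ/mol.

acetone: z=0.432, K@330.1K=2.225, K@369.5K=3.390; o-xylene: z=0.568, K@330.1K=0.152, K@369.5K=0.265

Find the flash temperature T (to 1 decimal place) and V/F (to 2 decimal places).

Adiabatic flash: solve Rachford–Rice at each trial T, then check hF = ψ·hV(T) + (1−ψ)·hL(T).
  T = 330.1 K: K = (2.225, 0.152), RR gives ψ = 0.046, H_out = 1.588 kJ/mol
  T = 369.5 K: K = (3.390, 0.265), RR gives ψ = 0.350, H_out = 17.556 kJ/mol
  T = 349.8 K: K = (2.779, 0.204), RR gives ψ = 0.223, H_out = 10.417 kJ/mol
  T = 340.0 K: K = (2.496, 0.177), RR gives ψ = 0.145, H_out = 6.367 kJ/mol
  T = 335.1 K: K = (2.360, 0.164), RR gives ψ = 0.099, H_out = 4.113 kJ/mol
  T = 337.6 K: K = (2.429, 0.171), RR gives ψ = 0.123, H_out = 5.287 kJ/mol
  T = 336.4 K: K = (2.396, 0.168), RR gives ψ = 0.112, H_out = 4.730 kJ/mol
Linear interpolation between T = 336.4 (H_out = 4.730) and T = 337.6 (H_out = 5.287) on hF = 5.201 gives T ≈ 337.4 K, at which ψ = 0.12.

T = 337.4 K, V/F = 0.12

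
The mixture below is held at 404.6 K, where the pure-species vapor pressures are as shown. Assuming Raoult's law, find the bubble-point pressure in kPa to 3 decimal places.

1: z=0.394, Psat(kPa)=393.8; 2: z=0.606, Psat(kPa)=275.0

Pbub = 321.807 kPa

At the bubble point ψ → 0, so ΣzᵢKᵢ = 1 with Kᵢ = Pᵢˢᵃᵗ/P ⇒ P = ΣzᵢPᵢˢᵃᵗ.
P = 0.394·393.8 + 0.606·275.0 = 321.807 kPa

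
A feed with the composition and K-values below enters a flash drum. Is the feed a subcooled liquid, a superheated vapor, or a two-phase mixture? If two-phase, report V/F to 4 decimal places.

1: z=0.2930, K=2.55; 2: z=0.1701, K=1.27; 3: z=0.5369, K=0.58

ΣzᵢKᵢ = 1.2746; Σzᵢ/Kᵢ = 1.1745.
Both exceed 1, so a two-phase solution exists.
Newton–Raphson from ψ = 0.52:
  ψ = 0.5200: g = 0.00323, g' = -0.3804 → ψ = 0.5285
Converged at ψ = 0.5285.

two-phase, V/F = 0.5285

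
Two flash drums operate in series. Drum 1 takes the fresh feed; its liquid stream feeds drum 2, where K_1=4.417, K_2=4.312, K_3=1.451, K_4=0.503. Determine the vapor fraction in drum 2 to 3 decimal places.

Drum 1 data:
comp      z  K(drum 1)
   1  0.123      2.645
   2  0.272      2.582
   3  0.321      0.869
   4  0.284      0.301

V/F (drum 2) = 0.707

Drum 1:
Material balance + equilibrium reduce to Σ zᵢ(Kᵢ−1)/(1+ψ₁(Kᵢ−1)) = 0.
Check two-phase: ΣzᵢKᵢ = 1.392 > 1 and Σzᵢ/Kᵢ = 1.465 > 1, so g(0) = 0.392 > 0 and g(1) = -0.465 < 0.
Iterate (Newton) starting at ψ₁ = 0.48:
  ψ₁ = 0.480: g = 0.0140, g' = -0.644 → ψ₁ = 0.502
Converged at ψ₁ = 0.502.
Drum-1 compositions:
  1: x = 0.067, y = 0.178
  2: x = 0.152, y = 0.392
  3: x = 0.344, y = 0.299
  4: x = 0.437, y = 0.132
Drum-2 feed = drum-1 liquid: z₂ = (0.0674, 0.1516, 0.3436, 0.4374).
Drum 2:
Let ψ₂ = V/F and solve Σ zᵢ(Kᵢ−1)/(1+ψ₂(Kᵢ−1)) = 0.
Feasibility: ΣzᵢKᵢ = 1.670, Σzᵢ/Kᵢ = 1.157 — both > 1, two phases present.
Newton–Raphson from ψ₂ = 0.55:
  ψ₂ = 0.550: g = 0.0830, g' = -0.553 → ψ₂ = 0.700
  ψ₂ = 0.700: g = 0.0037, g' = -0.514 → ψ₂ = 0.707
Converged at ψ₂ = 0.707.
  1: x = 0.020, y = 0.087
  2: x = 0.045, y = 0.196
  3: x = 0.261, y = 0.378
  4: x = 0.674, y = 0.339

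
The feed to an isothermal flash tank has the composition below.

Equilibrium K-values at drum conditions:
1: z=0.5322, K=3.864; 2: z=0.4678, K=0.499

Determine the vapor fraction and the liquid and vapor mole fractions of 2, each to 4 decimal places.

ψ = 0.8989, x_2 = 0.8511, y_2 = 0.4247

Newton iteration, ψ⁰ = 0.49:
  ψ = 0.4900: g = 0.32358, g' = -0.9620 → ψ = 0.8264
  ψ = 0.8264: g = 0.05279, g' = -0.7271 → ψ = 0.8990
  ψ = 0.8990: g = -0.00002, g' = -0.7303 → ψ = 0.8989
Converged at ψ = 0.8989.
Compositions from xᵢ = zᵢ/(1+ψ(Kᵢ−1)), yᵢ = Kᵢxᵢ:
  1: x = 0.1489, y = 0.5753
  2: x = 0.8511, y = 0.4247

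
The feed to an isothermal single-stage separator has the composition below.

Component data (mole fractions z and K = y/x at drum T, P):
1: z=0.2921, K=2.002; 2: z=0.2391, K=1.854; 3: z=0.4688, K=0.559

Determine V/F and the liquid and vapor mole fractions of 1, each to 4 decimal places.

Newton iteration, V/F⁰ = 0.48:
  V/F = 0.4800: g = 0.08020, g' = -0.3681 → V/F = 0.6979
  V/F = 0.6979: g = 0.00153, g' = -0.3603 → V/F = 0.7021
Converged at V/F = 0.7021.
Compositions from xᵢ = zᵢ/(1+V/F(Kᵢ−1)), yᵢ = Kᵢxᵢ:
  1: x = 0.1715, y = 0.3433
  2: x = 0.1495, y = 0.2771
  3: x = 0.6791, y = 0.3796

V/F = 0.7021, x_1 = 0.1715, y_1 = 0.3433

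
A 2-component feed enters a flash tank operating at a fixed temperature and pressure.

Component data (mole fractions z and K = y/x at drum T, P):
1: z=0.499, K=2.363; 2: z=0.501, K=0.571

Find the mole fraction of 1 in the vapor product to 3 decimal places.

y_1 = 0.566

Let ψ = V/F and solve Σ zᵢ(Kᵢ−1)/(1+ψ(Kᵢ−1)) = 0.
g(0) = ΣzᵢKᵢ − 1 = 0.465 and g(1) = 1 − Σzᵢ/Kᵢ = -0.089, so a root lies in (0, 1).
Binary case is linear: z₁(K₁−1)(1+ψ(K₂−1)) + z₂(K₂−1)(1+ψ(K₁−1)) = 0
⇒ ψ = [z₁(K₁−1)+z₂(K₂−1)] / [−(K₁−1)(K₂−1)] = 0.4652/0.5847 = 0.796
Compositions from xᵢ = zᵢ/(1+ψ(Kᵢ−1)), yᵢ = Kᵢxᵢ:
  1: x = 0.239, y = 0.566
  2: x = 0.761, y = 0.434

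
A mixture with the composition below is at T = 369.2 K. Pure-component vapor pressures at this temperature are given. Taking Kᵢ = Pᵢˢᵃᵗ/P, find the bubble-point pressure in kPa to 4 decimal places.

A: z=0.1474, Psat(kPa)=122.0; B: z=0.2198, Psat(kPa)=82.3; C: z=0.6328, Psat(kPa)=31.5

Pbub = 56.0055 kPa

At the bubble point ψ → 0, so ΣzᵢKᵢ = 1 with Kᵢ = Pᵢˢᵃᵗ/P ⇒ P = ΣzᵢPᵢˢᵃᵗ.
P = 0.1474·122.0 + 0.2198·82.3 + 0.6328·31.5 = 56.0055 kPa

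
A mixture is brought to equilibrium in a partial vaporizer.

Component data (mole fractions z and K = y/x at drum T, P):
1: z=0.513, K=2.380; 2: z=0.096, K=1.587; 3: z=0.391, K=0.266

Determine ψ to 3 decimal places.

Rachford–Rice: g(ψ) = Σ zᵢ(Kᵢ−1)/(1+ψ(Kᵢ−1)) = 0.
Check two-phase: ΣzᵢKᵢ = 1.477 > 1 and Σzᵢ/Kᵢ = 1.746 > 1, so g(0) = 0.477 > 0 and g(1) = -0.746 < 0.
Newton–Raphson from ψ = 0.5:
  ψ = 0.500: g = 0.0091, g' = -0.888 → ψ = 0.510
Converged at ψ = 0.510.

ψ = 0.510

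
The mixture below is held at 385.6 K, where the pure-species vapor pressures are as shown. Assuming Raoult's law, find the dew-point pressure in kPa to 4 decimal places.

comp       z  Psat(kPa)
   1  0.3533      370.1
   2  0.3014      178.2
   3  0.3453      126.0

At the dew point ψ → 1, so Σzᵢ/Kᵢ = 1 with Kᵢ = Pᵢˢᵃᵗ/P ⇒ 1/P = Σzᵢ/Pᵢˢᵃᵗ.
1/P = 0.3533/370.1 + 0.3014/178.2 + 0.3453/126.0 = 0.0053864 ⇒ P = 185.6513 kPa

Pdew = 185.6513 kPa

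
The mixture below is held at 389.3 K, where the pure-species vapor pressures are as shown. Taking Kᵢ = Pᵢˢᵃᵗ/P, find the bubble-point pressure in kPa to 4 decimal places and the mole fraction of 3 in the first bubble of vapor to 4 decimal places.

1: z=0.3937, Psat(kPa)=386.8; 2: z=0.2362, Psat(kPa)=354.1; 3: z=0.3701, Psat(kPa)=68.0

Pbub = 261.0884 kPa, y_3 = 0.0964

At the bubble point ψ → 0, so ΣzᵢKᵢ = 1 with Kᵢ = Pᵢˢᵃᵗ/P ⇒ P = ΣzᵢPᵢˢᵃᵗ.
P = 0.3937·386.8 + 0.2362·354.1 + 0.3701·68.0 = 261.0884 kPa
yᵢ = zᵢPᵢˢᵃᵗ/P ⇒ y_3 = 0.3701·68.0/261.0884 = 0.0964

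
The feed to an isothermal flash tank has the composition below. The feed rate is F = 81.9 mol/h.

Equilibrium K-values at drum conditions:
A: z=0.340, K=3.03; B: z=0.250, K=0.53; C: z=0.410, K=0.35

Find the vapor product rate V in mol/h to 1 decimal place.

Let ψ = V/F and solve Σ zᵢ(Kᵢ−1)/(1+ψ(Kᵢ−1)) = 0.
Feasibility: ΣzᵢKᵢ = 1.306, Σzᵢ/Kᵢ = 1.755 — both > 1, two phases present.
Newton–Raphson from ψ = 0.41:
  ψ = 0.410: g = -0.1322, g' = -0.824 → ψ = 0.250
  ψ = 0.250: g = 0.0069, g' = -0.935 → ψ = 0.257
Converged at ψ = 0.257.
Then V = ψ·F = 0.2570·81.9 = 21.0 mol/h and L = F − V = 60.9 mol/h.

V = 21.0 mol/h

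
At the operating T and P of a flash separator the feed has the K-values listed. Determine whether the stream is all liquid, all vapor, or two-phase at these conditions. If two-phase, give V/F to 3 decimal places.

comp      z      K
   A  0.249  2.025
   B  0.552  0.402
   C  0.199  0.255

all liquid

ΣzᵢKᵢ = 0.777; Σzᵢ/Kᵢ = 2.276.
Since ΣzᵢKᵢ < 1 the mixture is below its bubble point — single liquid phase.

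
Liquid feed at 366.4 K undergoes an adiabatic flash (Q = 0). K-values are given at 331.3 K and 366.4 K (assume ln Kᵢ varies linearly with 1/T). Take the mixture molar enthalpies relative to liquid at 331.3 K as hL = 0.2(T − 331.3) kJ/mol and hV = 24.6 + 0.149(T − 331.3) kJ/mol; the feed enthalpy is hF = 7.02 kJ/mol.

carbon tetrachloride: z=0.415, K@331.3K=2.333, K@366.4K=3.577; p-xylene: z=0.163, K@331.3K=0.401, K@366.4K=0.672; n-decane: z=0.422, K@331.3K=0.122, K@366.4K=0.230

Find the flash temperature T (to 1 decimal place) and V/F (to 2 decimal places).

T = 342.4 K, V/F = 0.20

Adiabatic flash: solve Rachford–Rice at each trial T, then check hF = ψ·hV(T) + (1−ψ)·hL(T).
  T = 331.3 K: K = (2.333, 0.401, 0.122), RR gives ψ = 0.079, H_out = 1.940 kJ/mol
  T = 366.4 K: K = (3.577, 0.672, 0.230), RR gives ψ = 0.396, H_out = 16.060 kJ/mol
  T = 348.9 K: K = (2.922, 0.526, 0.170), RR gives ψ = 0.258, H_out = 9.630 kJ/mol
  T = 340.1 K: K = (2.618, 0.461, 0.145), RR gives ψ = 0.177, H_out = 6.028 kJ/mol
  T = 344.5 K: K = (2.768, 0.493, 0.157), RR gives ψ = 0.219, H_out = 7.876 kJ/mol
  T = 342.3 K: K = (2.693, 0.477, 0.151), RR gives ψ = 0.198, H_out = 6.965 kJ/mol
Linear interpolation between T = 342.3 (H_out = 6.965) and T = 344.5 (H_out = 7.876) on hF = 7.02 gives T ≈ 342.4 K, at which ψ = 0.20.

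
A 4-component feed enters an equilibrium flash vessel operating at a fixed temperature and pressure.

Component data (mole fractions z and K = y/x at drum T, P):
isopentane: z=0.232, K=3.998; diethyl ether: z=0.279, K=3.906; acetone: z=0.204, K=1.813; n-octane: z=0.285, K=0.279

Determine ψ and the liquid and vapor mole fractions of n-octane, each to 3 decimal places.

ψ = 0.848, x_n-octane = 0.733, y_n-octane = 0.205

Newton–Raphson from ψ = 0.32:
  ψ = 0.320: g = 0.6396, g' = -1.511 → ψ = 0.743
  ψ = 0.743: g = 0.1326, g' = -1.176 → ψ = 0.856
  ψ = 0.856: g = -0.0115, g' = -1.416 → ψ = 0.848
Converged at ψ = 0.848.
Compositions from xᵢ = zᵢ/(1+ψ(Kᵢ−1)), yᵢ = Kᵢxᵢ:
  isopentane: x = 0.066, y = 0.262
  diethyl ether: x = 0.081, y = 0.315
  acetone: x = 0.121, y = 0.219
  n-octane: x = 0.733, y = 0.205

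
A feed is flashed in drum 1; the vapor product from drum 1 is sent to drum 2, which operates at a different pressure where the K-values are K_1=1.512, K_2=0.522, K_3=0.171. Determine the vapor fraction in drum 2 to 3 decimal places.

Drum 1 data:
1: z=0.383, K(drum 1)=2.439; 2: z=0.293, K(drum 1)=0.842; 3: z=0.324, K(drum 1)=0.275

V/F (drum 2) = 0.290

Drum 1:
Material balance + equilibrium reduce to Σ zᵢ(Kᵢ−1)/(1+ψ₁(Kᵢ−1)) = 0.
Check two-phase: ΣzᵢKᵢ = 1.270 > 1 and Σzᵢ/Kᵢ = 1.683 > 1, so g(0) = 0.270 > 0 and g(1) = -0.683 < 0.
Newton iteration, ψ₁⁰ = 0.5:
  ψ₁ = 0.500: g = -0.0982, g' = -0.696 → ψ₁ = 0.359
  ψ₁ = 0.359: g = -0.0031, g' = -0.664 → ψ₁ = 0.354
Converged at ψ₁ = 0.354.
Drum-1 compositions:
  1: x = 0.254, y = 0.619
  2: x = 0.310, y = 0.261
  3: x = 0.436, y = 0.120
Drum-2 feed = drum-1 vapor: z₂ = (0.6188, 0.2613, 0.1199).
Drum 2:
Material balance + equilibrium reduce to Σ zᵢ(Kᵢ−1)/(1+ψ₂(Kᵢ−1)) = 0.
Check two-phase: ΣzᵢKᵢ = 1.093 > 1 and Σzᵢ/Kᵢ = 1.611 > 1, so g(0) = 0.093 > 0 and g(1) = -0.611 < 0.
Iterate (Newton) starting at ψ₂ = 0.5:
  ψ₂ = 0.500: g = -0.0816, g' = -0.446 → ψ₂ = 0.317
  ψ₂ = 0.317: g = -0.0095, g' = -0.355 → ψ₂ = 0.290
Converged at ψ₂ = 0.290.
  1: x = 0.539, y = 0.815
  2: x = 0.303, y = 0.158
  3: x = 0.158, y = 0.027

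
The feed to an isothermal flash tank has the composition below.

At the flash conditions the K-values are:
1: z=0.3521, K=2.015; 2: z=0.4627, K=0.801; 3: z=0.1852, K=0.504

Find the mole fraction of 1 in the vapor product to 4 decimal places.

Material balance + equilibrium reduce to Σ zᵢ(Kᵢ−1)/(1+β(Kᵢ−1)) = 0.
Feasibility: ΣzᵢKᵢ = 1.1734, Σzᵢ/Kᵢ = 1.1199 — both > 1, two phases present.
Iterate (Newton) starting at β = 0.5:
  β = 0.5000: g = 0.01266, g' = -0.2628 → β = 0.5482
  β = 0.5482: g = 0.00010, g' = -0.2588 → β = 0.5486
Converged at β = 0.5486.
Compositions from xᵢ = zᵢ/(1+β(Kᵢ−1)), yᵢ = Kᵢxᵢ:
  1: x = 0.2262, y = 0.4557
  2: x = 0.5194, y = 0.4160
  3: x = 0.2544, y = 0.1282

y_1 = 0.4557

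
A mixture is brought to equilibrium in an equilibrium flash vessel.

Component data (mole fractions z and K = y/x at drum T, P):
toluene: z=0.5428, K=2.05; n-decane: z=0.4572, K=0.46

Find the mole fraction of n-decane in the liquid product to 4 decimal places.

x_n-decane = 0.6604

Material balance + equilibrium reduce to Σ zᵢ(Kᵢ−1)/(1+ψ(Kᵢ−1)) = 0.
Feasibility: ΣzᵢKᵢ = 1.3231, Σzᵢ/Kᵢ = 1.2587 — both > 1, two phases present.
Newton iteration, ψ⁰ = 0.42:
  ψ = 0.4200: g = 0.07621, g' = -0.5112 → ψ = 0.5691
  ψ = 0.5691: g = 0.00035, g' = -0.5123 → ψ = 0.5698
Converged at ψ = 0.5698.
Compositions from xᵢ = zᵢ/(1+ψ(Kᵢ−1)), yᵢ = Kᵢxᵢ:
  toluene: x = 0.3396, y = 0.6962
  n-decane: x = 0.6604, y = 0.3038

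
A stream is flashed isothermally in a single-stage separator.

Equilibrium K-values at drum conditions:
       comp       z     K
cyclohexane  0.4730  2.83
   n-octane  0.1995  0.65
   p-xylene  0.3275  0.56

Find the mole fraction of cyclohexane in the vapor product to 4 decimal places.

y_cyclohexane = 0.5164

Newton iteration, ψ⁰ = 0.35:
  ψ = 0.3500: g = 0.27773, g' = -0.7089 → ψ = 0.7418
  ψ = 0.7418: g = 0.05894, g' = -0.4693 → ψ = 0.8674
  ψ = 0.8674: g = 0.00126, g' = -0.4528 → ψ = 0.8701
Converged at ψ = 0.8701.
Compositions from xᵢ = zᵢ/(1+ψ(Kᵢ−1)), yᵢ = Kᵢxᵢ:
  cyclohexane: x = 0.1825, y = 0.5164
  n-octane: x = 0.2869, y = 0.1865
  p-xylene: x = 0.5307, y = 0.2972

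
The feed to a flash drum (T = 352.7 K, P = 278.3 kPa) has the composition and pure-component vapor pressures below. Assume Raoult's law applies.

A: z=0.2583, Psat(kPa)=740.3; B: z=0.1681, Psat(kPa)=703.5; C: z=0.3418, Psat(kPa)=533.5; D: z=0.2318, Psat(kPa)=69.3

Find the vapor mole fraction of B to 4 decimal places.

Raoult's law: Kᵢ = Pᵢˢᵃᵗ/P = Pᵢˢᵃᵗ/278.3.
  K_A = 740.3/278.3 = 2.660079, K_B = 703.5/278.3 = 2.527848, K_C = 533.5/278.3 = 1.916996, K_D = 69.3/278.3 = 0.249012
Material balance + equilibrium reduce to Σ zᵢ(Kᵢ−1)/(1+ψ(Kᵢ−1)) = 0.
Feasibility: ΣzᵢKᵢ = 1.8250, Σzᵢ/Kᵢ = 1.2728 — both > 1, two phases present.
Newton–Raphson from ψ = 0.67:
  ψ = 0.6700: g = 0.17369, g' = -0.8952 → ψ = 0.8640
  ψ = 0.8640: g = -0.03404, g' = -1.3428 → ψ = 0.8387
  ψ = 0.8387: g = -0.00127, g' = -1.2457 → ψ = 0.8376
Converged at ψ = 0.8376.
Compositions from xᵢ = zᵢ/(1+ψ(Kᵢ−1)), yᵢ = Kᵢxᵢ:
  A: x = 0.1081, y = 0.2874
  B: x = 0.0737, y = 0.1864
  C: x = 0.1933, y = 0.3706
  D: x = 0.6249, y = 0.1556

y_B = 0.1864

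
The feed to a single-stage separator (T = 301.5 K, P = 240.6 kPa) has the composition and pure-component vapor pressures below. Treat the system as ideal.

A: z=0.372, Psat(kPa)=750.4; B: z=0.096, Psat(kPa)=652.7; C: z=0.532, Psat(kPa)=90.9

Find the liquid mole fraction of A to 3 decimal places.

Raoult's law: Kᵢ = Pᵢˢᵃᵗ/P = Pᵢˢᵃᵗ/240.6.
  K_A = 750.4/240.6 = 3.11887, K_B = 652.7/240.6 = 2.71280, K_C = 90.9/240.6 = 0.37781
Iterate (Newton) starting at β = 0.5:
  β = 0.500: g = -0.0092, g' = -0.909 → β = 0.490
Converged at β = 0.490.
Compositions from xᵢ = zᵢ/(1+β(Kᵢ−1)), yᵢ = Kᵢxᵢ:
  A: x = 0.183, y = 0.569
  B: x = 0.052, y = 0.142
  C: x = 0.765, y = 0.289

x_A = 0.183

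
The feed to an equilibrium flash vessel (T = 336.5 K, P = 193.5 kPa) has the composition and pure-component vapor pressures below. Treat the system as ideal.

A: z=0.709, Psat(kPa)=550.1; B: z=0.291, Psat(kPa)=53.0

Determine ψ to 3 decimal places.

ψ = 0.819

Raoult's law: Kᵢ = Pᵢˢᵃᵗ/P = Pᵢˢᵃᵗ/193.5.
  K_A = 550.1/193.5 = 2.84289, K_B = 53.0/193.5 = 0.27390
Rachford–Rice: g(ψ) = Σ zᵢ(Kᵢ−1)/(1+ψ(Kᵢ−1)) = 0.
Feasibility: ΣzᵢKᵢ = 2.095, Σzᵢ/Kᵢ = 1.312 — both > 1, two phases present.
Binary case is linear: z₁(K₁−1)(1+ψ(K₂−1)) + z₂(K₂−1)(1+ψ(K₁−1)) = 0
⇒ ψ = [z₁(K₁−1)+z₂(K₂−1)] / [−(K₁−1)(K₂−1)] = 1.0953/1.3381 = 0.819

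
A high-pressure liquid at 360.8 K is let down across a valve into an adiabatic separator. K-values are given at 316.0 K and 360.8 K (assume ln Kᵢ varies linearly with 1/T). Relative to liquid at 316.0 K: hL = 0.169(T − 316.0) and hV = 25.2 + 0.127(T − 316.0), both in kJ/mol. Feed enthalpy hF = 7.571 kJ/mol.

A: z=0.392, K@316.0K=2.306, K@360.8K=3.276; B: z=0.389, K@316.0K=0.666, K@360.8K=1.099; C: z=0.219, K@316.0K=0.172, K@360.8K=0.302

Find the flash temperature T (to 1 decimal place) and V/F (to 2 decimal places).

Adiabatic flash: solve Rachford–Rice at each trial T, then check hF = ψ·hV(T) + (1−ψ)·hL(T).
  T = 316.0 K: K = (2.306, 0.666, 0.172), RR gives ψ = 0.273, H_out = 6.885 kJ/mol
  T = 360.8 K: K = (3.276, 1.099, 0.302), RR gives ψ = 0.807, H_out = 26.393 kJ/mol
  T = 338.4 K: K = (2.781, 0.870, 0.232), RR gives ψ = 0.560, H_out = 17.368 kJ/mol
  T = 327.2 K: K = (2.540, 0.765, 0.201), RR gives ψ = 0.422, H_out = 12.337 kJ/mol
  T = 321.6 K: K = (2.422, 0.714, 0.186), RR gives ψ = 0.349, H_out = 9.670 kJ/mol
  T = 318.8 K: K = (2.364, 0.690, 0.179), RR gives ψ = 0.312, H_out = 8.293 kJ/mol
  T = 317.4 K: K = (2.335, 0.678, 0.175), RR gives ψ = 0.293, H_out = 7.593 kJ/mol
Linear interpolation between T = 316.0 (H_out = 6.885) and T = 317.4 (H_out = 7.593) on hF = 7.571 gives T ≈ 317.4 K, at which ψ = 0.29.

T = 317.4 K, V/F = 0.29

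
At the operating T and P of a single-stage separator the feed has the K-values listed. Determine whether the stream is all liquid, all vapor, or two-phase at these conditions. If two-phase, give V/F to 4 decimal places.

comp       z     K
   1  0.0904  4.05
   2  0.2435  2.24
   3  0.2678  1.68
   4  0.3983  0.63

all vapor

ΣzᵢKᵢ = 1.6124; Σzᵢ/Kᵢ = 0.9227.
Since Σzᵢ/Kᵢ < 1 the mixture is above its dew point — single vapor phase.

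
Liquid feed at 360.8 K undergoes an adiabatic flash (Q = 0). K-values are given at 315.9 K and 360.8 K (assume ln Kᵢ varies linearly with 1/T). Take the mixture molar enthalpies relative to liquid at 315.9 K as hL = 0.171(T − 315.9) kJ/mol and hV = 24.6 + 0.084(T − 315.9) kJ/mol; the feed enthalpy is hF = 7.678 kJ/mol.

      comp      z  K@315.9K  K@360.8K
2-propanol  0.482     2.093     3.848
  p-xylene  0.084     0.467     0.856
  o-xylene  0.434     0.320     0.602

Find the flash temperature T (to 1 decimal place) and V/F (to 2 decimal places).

Adiabatic flash: solve Rachford–Rice at each trial T, then check hF = ψ·hV(T) + (1−ψ)·hL(T).
  T = 315.9 K: K = (2.093, 0.467, 0.320), RR gives ψ = 0.260, H_out = 6.387 kJ/mol
  T = 360.8 K: K = (3.848, 0.856, 0.602), RR gives ψ = 1.000, H_out = 28.372 kJ/mol
  T = 338.4 K: K = (2.898, 0.646, 0.449), RR gives ψ = 0.647, H_out = 18.492 kJ/mol
  T = 327.1 K: K = (2.475, 0.552, 0.381), RR gives ψ = 0.460, H_out = 12.793 kJ/mol
  T = 321.5 K: K = (2.279, 0.508, 0.350), RR gives ψ = 0.365, H_out = 9.754 kJ/mol
  T = 318.7 K: K = (2.185, 0.487, 0.335), RR gives ψ = 0.314, H_out = 8.123 kJ/mol
  T = 317.3 K: K = (2.139, 0.477, 0.327), RR gives ψ = 0.287, H_out = 7.270 kJ/mol
Linear interpolation between T = 317.3 (H_out = 7.270) and T = 318.7 (H_out = 8.123) on hF = 7.678 gives T ≈ 318.0 K, at which ψ = 0.30.

T = 318.0 K, V/F = 0.30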